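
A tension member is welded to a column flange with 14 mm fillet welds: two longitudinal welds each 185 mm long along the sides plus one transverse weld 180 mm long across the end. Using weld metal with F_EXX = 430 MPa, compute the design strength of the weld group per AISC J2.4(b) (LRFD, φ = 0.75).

φR_n ≈ 1120 kN

t_e = 0.707 × 14 = 9.898 mm.
R_nwl = 0.6 × 430 × 9.898 × 370 × 10⁻³ = 944.9 kN (longitudinal, 2 welds).
R_nwt = 0.6 × 430 × 9.898 × 180 × 10⁻³ = 459.7 kN (transverse, base value).
(i) R_nwl + R_nwt = 1405 kN; (ii) 0.85 R_nwl + 1.5 R_nwt = 1493 kN.
R_n = max = 1493 kN [governs: (ii)]; φR_n = 1119 kN.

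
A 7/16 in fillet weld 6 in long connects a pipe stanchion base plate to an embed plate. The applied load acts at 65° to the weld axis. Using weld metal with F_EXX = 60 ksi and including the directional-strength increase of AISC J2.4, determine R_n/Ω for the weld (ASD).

R_n/Ω ≈ 47.8 kip

t_e = 0.707 × 0.4375 = 0.3093 in; A_we = 0.3093 × 6 = 1.856 in².
Directional factor: 1.0 + 0.5 sin^1.5(65°) = 1.431.
F_nw = 0.6 × 60 × 1.431 = 51.53 ksi.
R_n/Ω = (51.53 × 1.856) / 2.0 = 47.82 kip.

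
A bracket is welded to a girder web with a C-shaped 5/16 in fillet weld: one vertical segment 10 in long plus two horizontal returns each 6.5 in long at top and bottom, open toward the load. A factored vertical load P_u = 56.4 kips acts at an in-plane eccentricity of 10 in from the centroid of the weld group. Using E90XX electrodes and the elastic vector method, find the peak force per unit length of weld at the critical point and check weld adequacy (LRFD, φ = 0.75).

f_max ≈ 9.35 kip/in; NOT adequate

E90XX → F_EXX = 90 ksi.
Total weld length L_w = 23 in. Treat welds as unit-width lines.
Centroid: x̄ = 2×6.5×3.25 / 23 = 1.837 in from the vertical weld.
Polar moment about centroid: J = I_x + I_y = [10³/12 + 2×6.5×5²] + [10×1.837² + 2(6.5³/12 + 6.5×1.413²)] = 513.8 in³.
Direct shear f_v = P/L_w = 56.4 / 23 = 2.452 kip/in (vertical).
Torsion M = P·e = 56.4 × 10 = 564 kip·in.
Critical point at (x, y) = (4.663, 5) from centroid. f_tx = M·y/J = 5.488 kip/in; f_ty = M·x/J = 5.119 kip/in.
Resultant f_max = √[f_tx² + (f_v + f_ty)²] = √[5.488² + (2.452 + 5.119)²] = 9.351 kip/in.
Capacity per unit length: φr_n = 0.75 × 0.6 × 90 × (0.707 × 0.3125) = 8.948 kip/in.
9.351 > 8.948 → NOT adequate.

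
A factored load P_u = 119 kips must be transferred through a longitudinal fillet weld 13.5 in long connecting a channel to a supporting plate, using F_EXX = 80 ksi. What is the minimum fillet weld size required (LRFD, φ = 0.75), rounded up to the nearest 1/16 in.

Total weld length L = 13.5 in.
Required throat t_e = P_u / (φ × 0.6 F_EXX × L) = 119 / (0.75 × 0.6 × 80 × 13.5) = 0.2449 in.
Required leg w = t_e / 0.707 = 0.3463 in → use 3/8 in.

w = 3/8 in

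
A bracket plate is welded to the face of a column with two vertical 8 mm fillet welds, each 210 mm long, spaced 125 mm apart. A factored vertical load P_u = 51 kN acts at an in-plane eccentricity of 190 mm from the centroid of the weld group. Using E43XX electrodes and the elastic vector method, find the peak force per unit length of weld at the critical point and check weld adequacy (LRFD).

E43XX → F_EXX = 430 MPa.
Total weld length L_w = 420 mm. Treat welds as unit-width lines.
Polar moment about centroid: J = 2[d³/12 + d(b/2)²] = 2[210³/12 + 210×62.5²] = 3184000 mm³.
Direct shear f_v = P/L_w = 51×10³ / 420 = 121.4 N/mm (vertical).
Torsion M = P·e = 51×10³ × 190 = 9690000 N·mm.
Critical point at (x, y) = (62.5, 105) from centroid. f_tx = M·y/J = 319.5 N/mm; f_ty = M·x/J = 190.2 N/mm.
Resultant f_max = √[f_tx² + (f_v + f_ty)²] = √[319.5² + (121.4 + 190.2)²] = 446.3 N/mm.
Capacity per unit length: φr_n = 0.75 × 0.6 × 430 × (0.707 × 8) = 1094 N/mm.
446.3 ≤ 1094 → adequate.

f_max ≈ 446 N/mm; adequate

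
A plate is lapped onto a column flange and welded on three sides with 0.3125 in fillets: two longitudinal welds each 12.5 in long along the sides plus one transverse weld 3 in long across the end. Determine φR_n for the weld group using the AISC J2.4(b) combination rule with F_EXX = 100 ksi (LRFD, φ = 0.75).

t_e = 0.707 × 0.3125 = 0.2209 in.
R_nwl = 0.6 × 100 × 0.2209 × 25 = 331.4 kip (longitudinal, 2 welds).
R_nwt = 0.6 × 100 × 0.2209 × 3 = 39.77 kip (transverse, base value).
(i) R_nwl + R_nwt = 371.2 kip; (ii) 0.85 R_nwl + 1.5 R_nwt = 341.3 kip.
R_n = max = 371.2 kip [governs: (i)]; φR_n = 278.4 kip.

φR_n ≈ 278 kip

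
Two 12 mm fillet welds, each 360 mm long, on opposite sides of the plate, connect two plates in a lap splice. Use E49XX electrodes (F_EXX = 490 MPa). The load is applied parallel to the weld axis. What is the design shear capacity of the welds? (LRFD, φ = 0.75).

Effective throat t_e = 0.707 × 12 = 8.484 mm.
Total length L = 720 mm; A_we = 8.484 × 720 = 6108 mm².
F_nw = 0.6 F_EXX = 0.6 × 490 = 294 MPa.
φR_n = 0.75 × 294 × 6108 × 10⁻³ = 1347 kN.

φR_n ≈ 1350 kN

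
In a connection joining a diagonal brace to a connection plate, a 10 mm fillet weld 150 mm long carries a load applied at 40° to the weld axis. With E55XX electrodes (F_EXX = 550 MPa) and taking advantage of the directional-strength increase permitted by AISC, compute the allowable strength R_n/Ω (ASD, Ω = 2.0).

t_e = 0.707 × 10 = 7.07 mm; A_we = 7.07 × 150 = 1060 mm².
Directional factor: 1.0 + 0.5 sin^1.5(40°) = 1.258.
F_nw = 0.6 × 550 × 1.258 = 415 MPa.
R_n/Ω = (415 × 1060) / 2.0 × 10⁻³ = 220.1 kN.

R_n/Ω ≈ 220 kN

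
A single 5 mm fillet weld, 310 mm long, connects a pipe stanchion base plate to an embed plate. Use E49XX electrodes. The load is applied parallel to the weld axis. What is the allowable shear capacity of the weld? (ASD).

E49XX → F_EXX = 490 MPa.
Effective throat t_e = 0.707 × 5 = 3.535 mm.
Total length L = 310 mm; A_we = 3.535 × 310 = 1096 mm².
F_nw = 0.6 F_EXX = 0.6 × 490 = 294 MPa.
R_n = 294 × 1096 × 10⁻³ = 322.2 kN; R_n/Ω = 322.2/2.0 = 161.1 kN.

R_n/Ω ≈ 161 kN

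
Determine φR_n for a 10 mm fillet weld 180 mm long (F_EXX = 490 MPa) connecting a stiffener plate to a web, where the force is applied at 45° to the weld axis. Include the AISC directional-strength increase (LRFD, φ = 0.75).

t_e = 0.707 × 10 = 7.07 mm; A_we = 7.07 × 180 = 1273 mm².
Directional factor: 1.0 + 0.5 sin^1.5(45°) = 1.297.
F_nw = 0.6 × 490 × 1.297 = 381.4 MPa.
φR_n = 0.75 × 381.4 × 1273 × 10⁻³ = 364 kN.

φR_n ≈ 364 kN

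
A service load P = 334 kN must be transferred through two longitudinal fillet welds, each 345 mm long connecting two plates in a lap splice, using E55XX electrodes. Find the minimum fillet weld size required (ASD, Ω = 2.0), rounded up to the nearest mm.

E55XX → F_EXX = 550 MPa.
Total weld length L = 690 mm.
Required throat t_e = P × Ω / (0.6 F_EXX × L) = 334 × 2.0 / (0.6 × 550 × 690 × 10⁻³) = 2.934 mm.
Required leg w = t_e / 0.707 = 4.149 mm → use 5 mm.

w = 5 mm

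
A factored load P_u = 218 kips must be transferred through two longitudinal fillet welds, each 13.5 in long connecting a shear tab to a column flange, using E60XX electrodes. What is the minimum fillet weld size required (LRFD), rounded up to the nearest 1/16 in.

w = 7/16 in

E60XX → F_EXX = 60 ksi.
Total weld length L = 27 in.
Required throat t_e = P_u / (φ × 0.6 F_EXX × L) = 218 / (0.75 × 0.6 × 60 × 27) = 0.299 in.
Required leg w = t_e / 0.707 = 0.423 in → use 7/16 in.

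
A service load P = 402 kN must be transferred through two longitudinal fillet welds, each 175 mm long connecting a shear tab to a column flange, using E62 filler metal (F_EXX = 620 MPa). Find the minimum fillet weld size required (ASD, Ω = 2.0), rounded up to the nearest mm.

Total weld length L = 350 mm.
Required throat t_e = P × Ω / (0.6 F_EXX × L) = 402 × 2.0 / (0.6 × 620 × 350 × 10⁻³) = 6.175 mm.
Required leg w = t_e / 0.707 = 8.734 mm → use 9 mm.

w = 9 mm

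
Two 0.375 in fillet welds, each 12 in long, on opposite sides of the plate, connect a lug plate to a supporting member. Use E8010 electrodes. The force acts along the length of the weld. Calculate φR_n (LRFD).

E80XX → F_EXX = 80 ksi.
Effective throat t_e = 0.707 × 0.375 = 0.2651 in.
Total length L = 24 in; A_we = 0.2651 × 24 = 6.363 in².
F_nw = 0.6 F_EXX = 0.6 × 80 = 48 ksi.
φR_n = 0.75 × 48 × 6.363 = 229.1 kips.

φR_n ≈ 229 kips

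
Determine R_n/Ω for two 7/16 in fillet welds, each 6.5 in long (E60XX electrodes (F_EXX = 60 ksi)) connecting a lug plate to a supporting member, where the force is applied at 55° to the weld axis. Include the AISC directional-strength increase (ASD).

t_e = 0.707 × 0.4375 = 0.3093 in; A_we = 0.3093 × 13 = 4.021 in².
Directional factor: 1.0 + 0.5 sin^1.5(55°) = 1.371.
F_nw = 0.6 × 60 × 1.371 = 49.35 ksi.
R_n/Ω = (49.35 × 4.021) / 2.0 = 99.21 kip.

R_n/Ω ≈ 99.2 kip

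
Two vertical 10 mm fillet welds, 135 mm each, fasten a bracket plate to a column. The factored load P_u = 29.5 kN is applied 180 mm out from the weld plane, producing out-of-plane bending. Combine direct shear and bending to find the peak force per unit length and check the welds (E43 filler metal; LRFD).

f_max ≈ 881 N/mm; adequate

E43XX → F_EXX = 430 MPa.
L_w = 2 × 135 = 270 mm; section modulus (unit throat) S = 2 × L²/6 = 6075 mm².
Direct shear f_v = P/L_w = 29.5×10³/270 = 109.3 N/mm.
Moment M = P × e = 29.5×10³ × 180 = 5310000 N·mm; bending f_b = M/S = 874.1 N/mm.
f_max = √(f_v² + f_b²) = √(109.3² + 874.1²) = 880.9 N/mm.
φr_n = 0.75 × 0.6 × 430 × (0.707 × 10) = 1368 N/mm → adequate.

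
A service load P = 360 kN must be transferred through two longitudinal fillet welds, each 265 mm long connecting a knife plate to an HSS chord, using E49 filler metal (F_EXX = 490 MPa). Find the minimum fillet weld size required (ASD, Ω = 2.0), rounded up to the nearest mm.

w = 7 mm

Total weld length L = 530 mm.
Required throat t_e = P × Ω / (0.6 F_EXX × L) = 360 × 2.0 / (0.6 × 490 × 530 × 10⁻³) = 4.621 mm.
Required leg w = t_e / 0.707 = 6.536 mm → use 7 mm.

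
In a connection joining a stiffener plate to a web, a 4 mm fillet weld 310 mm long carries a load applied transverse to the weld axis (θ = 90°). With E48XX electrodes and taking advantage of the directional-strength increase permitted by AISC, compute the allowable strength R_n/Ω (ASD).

R_n/Ω ≈ 189 kN

E48XX → F_EXX = 480 MPa.
t_e = 0.707 × 4 = 2.828 mm; A_we = 2.828 × 310 = 876.7 mm².
Directional factor: 1.0 + 0.5 sin^1.5(90°) = 1.5.
F_nw = 0.6 × 480 × 1.5 = 432 MPa.
R_n/Ω = (432 × 876.7) / 2.0 × 10⁻³ = 189.4 kN.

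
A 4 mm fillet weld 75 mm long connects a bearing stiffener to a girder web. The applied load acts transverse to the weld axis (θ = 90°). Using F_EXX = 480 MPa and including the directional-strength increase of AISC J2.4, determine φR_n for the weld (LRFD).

t_e = 0.707 × 4 = 2.828 mm; A_we = 2.828 × 75 = 212.1 mm².
Directional factor: 1.0 + 0.5 sin^1.5(90°) = 1.5.
F_nw = 0.6 × 480 × 1.5 = 432 MPa.
φR_n = 0.75 × 432 × 212.1 × 10⁻³ = 68.72 kN.

φR_n ≈ 68.7 kN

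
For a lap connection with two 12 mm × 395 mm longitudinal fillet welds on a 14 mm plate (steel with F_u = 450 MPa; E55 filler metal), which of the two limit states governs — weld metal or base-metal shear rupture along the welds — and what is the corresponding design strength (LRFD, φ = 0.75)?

E55XX → F_EXX = 550 MPa.
t_e = 0.707 × 12 = 8.484 mm; L = 790 mm.
Weld metal: φR_n = 0.75 × 0.6 × 550 × 8.484 × 790 × 10⁻³ = 1659 kN.
Base metal (shear rupture): φR_n = 0.75 × 0.6 × 450 × 14 × 790 × 10⁻³ = 2240 kN.
Governing: weld metal.

φR_n ≈ 1660 kN (weld metal governs)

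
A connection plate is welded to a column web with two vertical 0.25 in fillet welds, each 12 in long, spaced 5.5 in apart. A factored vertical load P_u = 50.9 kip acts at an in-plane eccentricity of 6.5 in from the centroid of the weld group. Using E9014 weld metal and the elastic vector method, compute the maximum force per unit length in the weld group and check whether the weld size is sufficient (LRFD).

f_max ≈ 5.86 kip/in; adequate

E90XX → F_EXX = 90 ksi.
Total weld length L_w = 24 in. Treat welds as unit-width lines.
Polar moment about centroid: J = 2[d³/12 + d(b/2)²] = 2[12³/12 + 12×2.75²] = 469.5 in³.
Direct shear f_v = P/L_w = 50.9 / 24 = 2.121 kip/in (vertical).
Torsion M = P·e = 50.9 × 6.5 = 330.85 kip·in.
Critical point at (x, y) = (2.75, 6) from centroid. f_tx = M·y/J = 4.228 kip/in; f_ty = M·x/J = 1.938 kip/in.
Resultant f_max = √[f_tx² + (f_v + f_ty)²] = √[4.228² + (2.121 + 1.938)²] = 5.861 kip/in.
Capacity per unit length: φr_n = 0.75 × 0.6 × 90 × (0.707 × 0.25) = 7.158 kip/in.
5.861 ≤ 7.158 → adequate.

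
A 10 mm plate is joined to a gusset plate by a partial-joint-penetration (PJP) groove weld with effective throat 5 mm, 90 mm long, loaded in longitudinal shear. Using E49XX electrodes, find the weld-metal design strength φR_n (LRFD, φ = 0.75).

E49XX → F_EXX = 490 MPa.
Effective throat (given) t_e = 5 mm.
A_we = 5 × 90 = 450 mm².
F_nw = 0.6 F_EXX = 294 MPa.
φR_n = 0.75 × 294 × 450 × 10⁻³ = 99.23 kN.

φR_n ≈ 99.2 kN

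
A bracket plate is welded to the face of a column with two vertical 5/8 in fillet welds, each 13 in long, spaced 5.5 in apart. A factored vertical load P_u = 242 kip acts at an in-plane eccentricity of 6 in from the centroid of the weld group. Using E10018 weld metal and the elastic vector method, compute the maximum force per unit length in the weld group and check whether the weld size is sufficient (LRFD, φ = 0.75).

f_max ≈ 23.5 kip/in; NOT adequate

E100XX → F_EXX = 100 ksi.
Total weld length L_w = 26 in. Treat welds as unit-width lines.
Polar moment about centroid: J = 2[d³/12 + d(b/2)²] = 2[13³/12 + 13×2.75²] = 562.8 in³.
Direct shear f_v = P/L_w = 242 / 26 = 9.308 kip/in (vertical).
Torsion M = P·e = 242 × 6 = 1452 kip·in.
Critical point at (x, y) = (2.75, 6.5) from centroid. f_tx = M·y/J = 16.77 kip/in; f_ty = M·x/J = 7.095 kip/in.
Resultant f_max = √[f_tx² + (f_v + f_ty)²] = √[16.77² + (9.308 + 7.095)²] = 23.46 kip/in.
Capacity per unit length: φr_n = 0.75 × 0.6 × 100 × (0.707 × 0.625) = 19.88 kip/in.
23.46 > 19.88 → NOT adequate.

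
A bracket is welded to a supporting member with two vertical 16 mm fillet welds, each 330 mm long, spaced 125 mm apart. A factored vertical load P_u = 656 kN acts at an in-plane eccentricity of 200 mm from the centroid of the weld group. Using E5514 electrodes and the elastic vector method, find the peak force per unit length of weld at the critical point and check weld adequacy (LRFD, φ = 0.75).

f_max ≈ 3190 N/mm; NOT adequate

E55XX → F_EXX = 550 MPa.
Total weld length L_w = 660 mm. Treat welds as unit-width lines.
Polar moment about centroid: J = 2[d³/12 + d(b/2)²] = 2[330³/12 + 330×62.5²] = 8568000 mm³.
Direct shear f_v = P/L_w = 656×10³ / 660 = 993.9 N/mm (vertical).
Torsion M = P·e = 656×10³ × 200 = 131200000 N·mm.
Critical point at (x, y) = (62.5, 165) from centroid. f_tx = M·y/J = 2527 N/mm; f_ty = M·x/J = 957.1 N/mm.
Resultant f_max = √[f_tx² + (f_v + f_ty)²] = √[2527² + (993.9 + 957.1)²] = 3192 N/mm.
Capacity per unit length: φr_n = 0.75 × 0.6 × 550 × (0.707 × 16) = 2800 N/mm.
3192 > 2800 → NOT adequate.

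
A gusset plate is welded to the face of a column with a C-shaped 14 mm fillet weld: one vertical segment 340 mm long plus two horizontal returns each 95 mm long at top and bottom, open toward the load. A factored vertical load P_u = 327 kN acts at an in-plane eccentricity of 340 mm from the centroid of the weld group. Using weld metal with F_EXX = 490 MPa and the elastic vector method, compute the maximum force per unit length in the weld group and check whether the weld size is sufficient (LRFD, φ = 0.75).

f_max ≈ 2580 N/mm; NOT adequate

Total weld length L_w = 530 mm. Treat welds as unit-width lines.
Centroid: x̄ = 2×95×47.5 / 530 = 17.03 mm from the vertical weld.
Polar moment about centroid: J = I_x + I_y = [340³/12 + 2×95×170²] + [340×17.03² + 2(95³/12 + 95×30.47²)] = 9184000 mm³.
Direct shear f_v = P/L_w = 327×10³ / 530 = 617 N/mm (vertical).
Torsion M = P·e = 327×10³ × 340 = 111180000 N·mm.
Critical point at (x, y) = (77.97, 170) from centroid. f_tx = M·y/J = 2058 N/mm; f_ty = M·x/J = 943.9 N/mm.
Resultant f_max = √[f_tx² + (f_v + f_ty)²] = √[2058² + (617 + 943.9)²] = 2583 N/mm.
Capacity per unit length: φr_n = 0.75 × 0.6 × 490 × (0.707 × 14) = 2183 N/mm.
2583 > 2183 → NOT adequate.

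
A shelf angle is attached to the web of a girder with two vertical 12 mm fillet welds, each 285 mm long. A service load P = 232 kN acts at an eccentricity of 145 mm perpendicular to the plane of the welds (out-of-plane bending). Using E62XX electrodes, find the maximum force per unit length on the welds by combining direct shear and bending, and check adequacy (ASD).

E62XX → F_EXX = 620 MPa.
L_w = 2 × 285 = 570 mm; section modulus (unit throat) S = 2 × L²/6 = 27080 mm².
Direct shear f_v = P/L_w = 232×10³/570 = 407 N/mm.
Moment M = P × e = 232×10³ × 145 = 33640000 N·mm; bending f_b = M/S = 1242 N/mm.
f_max = √(f_v² + f_b²) = √(407² + 1242²) = 1307 N/mm.
r_n/Ω = (1/2.0) × 0.6 × 620 × (0.707 × 12) = 1578 N/mm → adequate.

f_max ≈ 1310 N/mm; adequate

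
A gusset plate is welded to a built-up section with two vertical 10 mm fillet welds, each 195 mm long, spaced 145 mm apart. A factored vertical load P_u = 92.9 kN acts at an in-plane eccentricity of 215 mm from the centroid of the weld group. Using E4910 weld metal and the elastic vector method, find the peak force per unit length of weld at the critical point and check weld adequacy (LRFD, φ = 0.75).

f_max ≈ 901 N/mm; adequate

E49XX → F_EXX = 490 MPa.
Total weld length L_w = 390 mm. Treat welds as unit-width lines.
Polar moment about centroid: J = 2[d³/12 + d(b/2)²] = 2[195³/12 + 195×72.5²] = 3286000 mm³.
Direct shear f_v = P/L_w = 92.9×10³ / 390 = 238.2 N/mm (vertical).
Torsion M = P·e = 92.9×10³ × 215 = 19974000 N·mm.
Critical point at (x, y) = (72.5, 97.5) from centroid. f_tx = M·y/J = 592.7 N/mm; f_ty = M·x/J = 440.7 N/mm.
Resultant f_max = √[f_tx² + (f_v + f_ty)²] = √[592.7² + (238.2 + 440.7)²] = 901.2 N/mm.
Capacity per unit length: φr_n = 0.75 × 0.6 × 490 × (0.707 × 10) = 1559 N/mm.
901.2 ≤ 1559 → adequate.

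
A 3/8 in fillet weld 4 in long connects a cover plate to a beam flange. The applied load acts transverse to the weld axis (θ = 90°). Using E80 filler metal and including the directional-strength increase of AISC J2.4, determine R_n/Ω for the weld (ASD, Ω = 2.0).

E80XX → F_EXX = 80 ksi.
t_e = 0.707 × 0.375 = 0.2651 in; A_we = 0.2651 × 4 = 1.06 in².
Directional factor: 1.0 + 0.5 sin^1.5(90°) = 1.5.
F_nw = 0.6 × 80 × 1.5 = 72 ksi.
R_n/Ω = (72 × 1.06) / 2.0 = 38.18 kip.

R_n/Ω ≈ 38.2 kip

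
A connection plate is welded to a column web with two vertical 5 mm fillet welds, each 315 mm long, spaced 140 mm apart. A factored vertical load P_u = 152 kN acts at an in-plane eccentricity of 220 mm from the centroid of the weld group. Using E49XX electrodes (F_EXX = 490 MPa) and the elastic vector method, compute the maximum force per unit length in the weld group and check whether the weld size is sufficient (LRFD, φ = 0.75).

f_max ≈ 823 N/mm; NOT adequate

Total weld length L_w = 630 mm. Treat welds as unit-width lines.
Polar moment about centroid: J = 2[d³/12 + d(b/2)²] = 2[315³/12 + 315×70²] = 8296000 mm³.
Direct shear f_v = P/L_w = 152×10³ / 630 = 241.3 N/mm (vertical).
Torsion M = P·e = 152×10³ × 220 = 33440000 N·mm.
Critical point at (x, y) = (70, 157.5) from centroid. f_tx = M·y/J = 634.8 N/mm; f_ty = M·x/J = 282.1 N/mm.
Resultant f_max = √[f_tx² + (f_v + f_ty)²] = √[634.8² + (241.3 + 282.1)²] = 822.8 N/mm.
Capacity per unit length: φr_n = 0.75 × 0.6 × 490 × (0.707 × 5) = 779.5 N/mm.
822.8 > 779.5 → NOT adequate.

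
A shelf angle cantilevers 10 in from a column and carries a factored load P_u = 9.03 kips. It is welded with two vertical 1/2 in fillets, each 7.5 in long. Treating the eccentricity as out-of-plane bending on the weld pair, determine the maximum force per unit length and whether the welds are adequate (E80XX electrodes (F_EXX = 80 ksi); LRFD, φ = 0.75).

f_max ≈ 4.85 kip/in; adequate

L_w = 2 × 7.5 = 15 in; section modulus (unit throat) S = 2 × L²/6 = 18.75 in².
Direct shear f_v = P/L_w = 9.03/15 = 0.602 kip/in.
Moment M = P × e = 9.03 × 10 = 90.3 kip·in; bending f_b = M/S = 4.816 kip/in.
f_max = √(f_v² + f_b²) = √(0.602² + 4.816²) = 4.853 kip/in.
φr_n = 0.75 × 0.6 × 80 × (0.707 × 0.5) = 12.73 kip/in → adequate.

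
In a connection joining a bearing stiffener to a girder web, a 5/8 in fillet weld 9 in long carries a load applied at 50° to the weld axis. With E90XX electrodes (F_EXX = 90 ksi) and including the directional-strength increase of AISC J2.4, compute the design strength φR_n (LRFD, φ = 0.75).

φR_n ≈ 215 kip

t_e = 0.707 × 0.625 = 0.4419 in; A_we = 0.4419 × 9 = 3.977 in².
Directional factor: 1.0 + 0.5 sin^1.5(50°) = 1.335.
F_nw = 0.6 × 90 × 1.335 = 72.1 ksi.
φR_n = 0.75 × 72.1 × 3.977 = 215.1 kip.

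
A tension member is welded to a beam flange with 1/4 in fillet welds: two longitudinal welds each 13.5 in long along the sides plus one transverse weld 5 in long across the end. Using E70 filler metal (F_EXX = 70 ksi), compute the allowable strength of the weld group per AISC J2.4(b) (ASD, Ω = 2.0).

t_e = 0.707 × 0.25 = 0.1767 in.
R_nwl = 0.6 × 70 × 0.1767 × 27 = 200.4 kips (longitudinal, 2 welds).
R_nwt = 0.6 × 70 × 0.1767 × 5 = 37.12 kips (transverse, base value).
(i) R_nwl + R_nwt = 237.6 kips; (ii) 0.85 R_nwl + 1.5 R_nwt = 226 kips.
R_n = max = 237.6 kips [governs: (i)]; R_n/Ω = 118.8 kips.

R_n/Ω ≈ 119 kips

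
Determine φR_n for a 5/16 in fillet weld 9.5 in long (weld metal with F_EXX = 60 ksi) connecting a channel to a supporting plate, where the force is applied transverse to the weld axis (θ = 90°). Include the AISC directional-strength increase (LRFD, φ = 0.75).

t_e = 0.707 × 0.3125 = 0.2209 in; A_we = 0.2209 × 9.5 = 2.099 in².
Directional factor: 1.0 + 0.5 sin^1.5(90°) = 1.5.
F_nw = 0.6 × 60 × 1.5 = 54 ksi.
φR_n = 0.75 × 54 × 2.099 = 85.01 kip.

φR_n ≈ 85 kip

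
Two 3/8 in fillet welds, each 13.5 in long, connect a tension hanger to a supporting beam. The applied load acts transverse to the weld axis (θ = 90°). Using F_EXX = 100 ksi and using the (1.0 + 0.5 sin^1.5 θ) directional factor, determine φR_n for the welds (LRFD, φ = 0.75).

t_e = 0.707 × 0.375 = 0.2651 in; A_we = 0.2651 × 27 = 7.158 in².
Directional factor: 1.0 + 0.5 sin^1.5(90°) = 1.5.
F_nw = 0.6 × 100 × 1.5 = 90 ksi.
φR_n = 0.75 × 90 × 7.158 = 483.2 kips.

φR_n ≈ 483 kips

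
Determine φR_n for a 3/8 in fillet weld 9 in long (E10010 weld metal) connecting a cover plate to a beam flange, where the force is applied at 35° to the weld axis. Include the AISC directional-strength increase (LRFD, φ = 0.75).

φR_n ≈ 131 kip

E100XX → F_EXX = 100 ksi.
t_e = 0.707 × 0.375 = 0.2651 in; A_we = 0.2651 × 9 = 2.386 in².
Directional factor: 1.0 + 0.5 sin^1.5(35°) = 1.217.
F_nw = 0.6 × 100 × 1.217 = 73.03 ksi.
φR_n = 0.75 × 73.03 × 2.386 = 130.7 kip.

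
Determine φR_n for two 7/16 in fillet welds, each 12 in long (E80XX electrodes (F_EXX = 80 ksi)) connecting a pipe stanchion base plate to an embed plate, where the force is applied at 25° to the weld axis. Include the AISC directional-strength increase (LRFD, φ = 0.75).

t_e = 0.707 × 0.4375 = 0.3093 in; A_we = 0.3093 × 24 = 7.423 in².
Directional factor: 1.0 + 0.5 sin^1.5(25°) = 1.137.
F_nw = 0.6 × 80 × 1.137 = 54.59 ksi.
φR_n = 0.75 × 54.59 × 7.423 = 304 kip.

φR_n ≈ 304 kip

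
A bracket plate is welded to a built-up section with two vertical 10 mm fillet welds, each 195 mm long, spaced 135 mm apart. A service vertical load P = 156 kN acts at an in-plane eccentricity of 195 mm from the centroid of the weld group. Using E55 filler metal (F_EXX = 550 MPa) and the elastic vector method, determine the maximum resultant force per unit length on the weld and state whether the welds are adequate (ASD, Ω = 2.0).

f_max ≈ 1460 N/mm; NOT adequate

Total weld length L_w = 390 mm. Treat welds as unit-width lines.
Polar moment about centroid: J = 2[d³/12 + d(b/2)²] = 2[195³/12 + 195×67.5²] = 3013000 mm³.
Direct shear f_v = P/L_w = 156×10³ / 390 = 400 N/mm (vertical).
Torsion M = P·e = 156×10³ × 195 = 30420000 N·mm.
Critical point at (x, y) = (67.5, 97.5) from centroid. f_tx = M·y/J = 984.5 N/mm; f_ty = M·x/J = 681.6 N/mm.
Resultant f_max = √[f_tx² + (f_v + f_ty)²] = √[984.5² + (400 + 681.6)²] = 1463 N/mm.
Capacity per unit length: r_n/Ω = (1/2.0) × 0.6 × 550 × (0.707 × 10) = 1167 N/mm.
1463 > 1167 → NOT adequate.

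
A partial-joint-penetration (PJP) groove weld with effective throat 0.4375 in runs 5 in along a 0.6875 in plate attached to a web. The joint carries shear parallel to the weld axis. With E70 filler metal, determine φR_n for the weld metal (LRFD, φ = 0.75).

E70XX → F_EXX = 70 ksi.
Effective throat (given) t_e = 0.4375 in.
A_we = 0.4375 × 5 = 2.188 in².
F_nw = 0.6 F_EXX = 42 ksi.
φR_n = 0.75 × 42 × 2.188 = 68.91 kip.

φR_n ≈ 68.9 kip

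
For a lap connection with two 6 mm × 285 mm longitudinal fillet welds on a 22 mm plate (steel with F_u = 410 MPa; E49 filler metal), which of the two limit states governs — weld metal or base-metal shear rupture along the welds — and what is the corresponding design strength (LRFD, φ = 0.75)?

E49XX → F_EXX = 490 MPa.
t_e = 0.707 × 6 = 4.242 mm; L = 570 mm.
Weld metal: φR_n = 0.75 × 0.6 × 490 × 4.242 × 570 × 10⁻³ = 533.2 kN.
Base metal (shear rupture): φR_n = 0.75 × 0.6 × 410 × 22 × 570 × 10⁻³ = 2314 kN.
Governing: weld metal.

φR_n ≈ 533 kN (weld metal governs)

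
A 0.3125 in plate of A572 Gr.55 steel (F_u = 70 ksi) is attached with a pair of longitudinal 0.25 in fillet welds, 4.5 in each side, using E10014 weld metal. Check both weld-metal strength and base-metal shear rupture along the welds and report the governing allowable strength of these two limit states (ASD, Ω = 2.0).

E100XX → F_EXX = 100 ksi.
t_e = 0.707 × 0.25 = 0.1767 in; L = 9 in.
Weld metal: R_n/Ω = (1/2.0) × 0.6 × 100 × 0.1767 × 9 = 47.72 kips.
Base metal (shear rupture): R_n/Ω = (1/2.0) × 0.6 × 70 × 0.3125 × 9 = 59.06 kips.
Governing: weld metal.

R_n/Ω ≈ 47.7 kips (weld metal governs)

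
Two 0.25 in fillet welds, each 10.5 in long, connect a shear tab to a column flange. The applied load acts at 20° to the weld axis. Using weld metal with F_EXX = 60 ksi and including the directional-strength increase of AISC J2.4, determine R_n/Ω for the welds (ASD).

t_e = 0.707 × 0.25 = 0.1767 in; A_we = 0.1767 × 21 = 3.712 in².
Directional factor: 1.0 + 0.5 sin^1.5(20°) = 1.1.
F_nw = 0.6 × 60 × 1.1 = 39.6 ksi.
R_n/Ω = (39.6 × 3.712) / 2.0 = 73.49 kips.

R_n/Ω ≈ 73.5 kips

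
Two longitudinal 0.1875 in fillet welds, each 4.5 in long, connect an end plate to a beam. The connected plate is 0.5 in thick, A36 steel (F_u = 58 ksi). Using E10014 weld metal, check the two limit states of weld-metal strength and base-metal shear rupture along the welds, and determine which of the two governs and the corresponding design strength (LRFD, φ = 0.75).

E100XX → F_EXX = 100 ksi.
t_e = 0.707 × 0.1875 = 0.1326 in; L = 9 in.
Weld metal: φR_n = 0.75 × 0.6 × 100 × 0.1326 × 9 = 53.69 kip.
Base metal (shear rupture): φR_n = 0.75 × 0.6 × 58 × 0.5 × 9 = 117.4 kip.
Governing: weld metal.

φR_n ≈ 53.7 kip (weld metal governs)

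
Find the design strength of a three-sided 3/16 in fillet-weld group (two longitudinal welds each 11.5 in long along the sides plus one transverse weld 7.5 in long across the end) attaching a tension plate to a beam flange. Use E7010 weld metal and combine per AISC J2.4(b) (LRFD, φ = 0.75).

φR_n ≈ 129 kips

E70XX → F_EXX = 70 ksi.
t_e = 0.707 × 0.1875 = 0.1326 in.
R_nwl = 0.6 × 70 × 0.1326 × 23 = 128.1 kips (longitudinal, 2 welds).
R_nwt = 0.6 × 70 × 0.1326 × 7.5 = 41.76 kips (transverse, base value).
(i) R_nwl + R_nwt = 169.8 kips; (ii) 0.85 R_nwl + 1.5 R_nwt = 171.5 kips.
R_n = max = 171.5 kips [governs: (ii)]; φR_n = 128.6 kips.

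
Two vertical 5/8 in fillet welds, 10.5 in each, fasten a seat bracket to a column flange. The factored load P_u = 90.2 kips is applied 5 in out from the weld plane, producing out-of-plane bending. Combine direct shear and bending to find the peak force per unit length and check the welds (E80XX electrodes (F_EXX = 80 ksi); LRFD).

L_w = 2 × 10.5 = 21 in; section modulus (unit throat) S = 2 × L²/6 = 36.75 in².
Direct shear f_v = P/L_w = 90.2/21 = 4.295 kip/in.
Moment M = P × e = 90.2 × 5 = 451 kip·in; bending f_b = M/S = 12.27 kip/in.
f_max = √(f_v² + f_b²) = √(4.295² + 12.27²) = 13 kip/in.
φr_n = 0.75 × 0.6 × 80 × (0.707 × 0.625) = 15.91 kip/in → adequate.

f_max ≈ 13 kip/in; adequate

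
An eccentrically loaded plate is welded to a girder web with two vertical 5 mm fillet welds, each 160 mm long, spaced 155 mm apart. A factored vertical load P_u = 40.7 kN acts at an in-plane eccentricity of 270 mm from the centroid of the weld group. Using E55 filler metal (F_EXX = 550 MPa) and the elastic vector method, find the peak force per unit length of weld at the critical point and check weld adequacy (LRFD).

Total weld length L_w = 320 mm. Treat welds as unit-width lines.
Polar moment about centroid: J = 2[d³/12 + d(b/2)²] = 2[160³/12 + 160×77.5²] = 2605000 mm³.
Direct shear f_v = P/L_w = 40.7×10³ / 320 = 127.2 N/mm (vertical).
Torsion M = P·e = 40.7×10³ × 270 = 10989000 N·mm.
Critical point at (x, y) = (77.5, 80) from centroid. f_tx = M·y/J = 337.5 N/mm; f_ty = M·x/J = 327 N/mm.
Resultant f_max = √[f_tx² + (f_v + f_ty)²] = √[337.5² + (127.2 + 327)²] = 565.8 N/mm.
Capacity per unit length: φr_n = 0.75 × 0.6 × 550 × (0.707 × 5) = 874.9 N/mm.
565.8 ≤ 874.9 → adequate.

f_max ≈ 566 N/mm; adequate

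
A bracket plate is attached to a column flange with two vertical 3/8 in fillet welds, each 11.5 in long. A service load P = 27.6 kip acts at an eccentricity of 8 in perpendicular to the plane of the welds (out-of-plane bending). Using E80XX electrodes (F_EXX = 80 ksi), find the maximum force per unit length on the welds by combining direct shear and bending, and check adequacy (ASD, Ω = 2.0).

L_w = 2 × 11.5 = 23 in; section modulus (unit throat) S = 2 × L²/6 = 44.08 in².
Direct shear f_v = P/L_w = 27.6/23 = 1.2 kip/in.
Moment M = P × e = 27.6 × 8 = 220.8 kip·in; bending f_b = M/S = 5.009 kip/in.
f_max = √(f_v² + f_b²) = √(1.2² + 5.009²) = 5.15 kip/in.
r_n/Ω = (1/2.0) × 0.6 × 80 × (0.707 × 0.375) = 6.363 kip/in → adequate.

f_max ≈ 5.15 kip/in; adequate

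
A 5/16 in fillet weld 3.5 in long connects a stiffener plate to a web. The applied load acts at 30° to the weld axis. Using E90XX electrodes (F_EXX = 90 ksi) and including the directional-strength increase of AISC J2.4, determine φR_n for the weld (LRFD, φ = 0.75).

φR_n ≈ 36.9 kip

t_e = 0.707 × 0.3125 = 0.2209 in; A_we = 0.2209 × 3.5 = 0.7733 in².
Directional factor: 1.0 + 0.5 sin^1.5(30°) = 1.177.
F_nw = 0.6 × 90 × 1.177 = 63.55 ksi.
φR_n = 0.75 × 63.55 × 0.7733 = 36.85 kip.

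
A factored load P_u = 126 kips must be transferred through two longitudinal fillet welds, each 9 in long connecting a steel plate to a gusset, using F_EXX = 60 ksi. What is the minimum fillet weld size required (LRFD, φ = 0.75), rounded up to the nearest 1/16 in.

w = 3/8 in

Total weld length L = 18 in.
Required throat t_e = P_u / (φ × 0.6 F_EXX × L) = 126 / (0.75 × 0.6 × 60 × 18) = 0.2593 in.
Required leg w = t_e / 0.707 = 0.3667 in → use 3/8 in.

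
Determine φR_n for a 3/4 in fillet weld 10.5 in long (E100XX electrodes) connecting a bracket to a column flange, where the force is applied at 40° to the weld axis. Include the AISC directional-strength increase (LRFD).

E100XX → F_EXX = 100 ksi.
t_e = 0.707 × 0.75 = 0.5302 in; A_we = 0.5302 × 10.5 = 5.568 in².
Directional factor: 1.0 + 0.5 sin^1.5(40°) = 1.258.
F_nw = 0.6 × 100 × 1.258 = 75.46 ksi.
φR_n = 0.75 × 75.46 × 5.568 = 315.1 kips.

φR_n ≈ 315 kips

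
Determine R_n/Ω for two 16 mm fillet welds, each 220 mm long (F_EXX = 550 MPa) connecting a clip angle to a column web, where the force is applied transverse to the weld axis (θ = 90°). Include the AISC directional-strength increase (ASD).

R_n/Ω ≈ 1230 kN

t_e = 0.707 × 16 = 11.31 mm; A_we = 11.31 × 440 = 4977 mm².
Directional factor: 1.0 + 0.5 sin^1.5(90°) = 1.5.
F_nw = 0.6 × 550 × 1.5 = 495 MPa.
R_n/Ω = (495 × 4977) / 2.0 × 10⁻³ = 1232 kN.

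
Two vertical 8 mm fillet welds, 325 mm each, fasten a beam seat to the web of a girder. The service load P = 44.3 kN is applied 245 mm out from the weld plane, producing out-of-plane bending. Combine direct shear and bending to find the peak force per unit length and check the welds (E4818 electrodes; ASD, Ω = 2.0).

f_max ≈ 316 N/mm; adequate

E48XX → F_EXX = 480 MPa.
L_w = 2 × 325 = 650 mm; section modulus (unit throat) S = 2 × L²/6 = 35210 mm².
Direct shear f_v = P/L_w = 44.3×10³/650 = 68.15 N/mm.
Moment M = P × e = 44.3×10³ × 245 = 10854000 N·mm; bending f_b = M/S = 308.3 N/mm.
f_max = √(f_v² + f_b²) = √(68.15² + 308.3²) = 315.7 N/mm.
r_n/Ω = (1/2.0) × 0.6 × 480 × (0.707 × 8) = 814.5 N/mm → adequate.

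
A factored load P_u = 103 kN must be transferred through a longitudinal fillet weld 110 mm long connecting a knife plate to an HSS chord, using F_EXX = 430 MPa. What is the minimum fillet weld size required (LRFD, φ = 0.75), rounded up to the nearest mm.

w = 7 mm

Total weld length L = 110 mm.
Required throat t_e = P_u / (φ × 0.6 F_EXX × L) = 103 / (0.75 × 0.6 × 430 × 110 × 10⁻³) = 4.839 mm.
Required leg w = t_e / 0.707 = 6.845 mm → use 7 mm.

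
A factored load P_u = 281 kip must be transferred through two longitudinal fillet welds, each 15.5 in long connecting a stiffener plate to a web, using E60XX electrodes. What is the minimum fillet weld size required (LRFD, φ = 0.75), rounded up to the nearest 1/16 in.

E60XX → F_EXX = 60 ksi.
Total weld length L = 31 in.
Required throat t_e = P_u / (φ × 0.6 F_EXX × L) = 281 / (0.75 × 0.6 × 60 × 31) = 0.3357 in.
Required leg w = t_e / 0.707 = 0.4749 in → use 1/2 in.

w = 1/2 in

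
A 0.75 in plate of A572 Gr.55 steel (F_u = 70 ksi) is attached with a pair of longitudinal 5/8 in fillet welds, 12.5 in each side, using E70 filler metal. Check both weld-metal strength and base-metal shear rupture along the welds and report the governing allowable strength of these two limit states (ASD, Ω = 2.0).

R_n/Ω ≈ 232 kips (weld metal governs)

E70XX → F_EXX = 70 ksi.
t_e = 0.707 × 0.625 = 0.4419 in; L = 25 in.
Weld metal: R_n/Ω = (1/2.0) × 0.6 × 70 × 0.4419 × 25 = 232 kips.
Base metal (shear rupture): R_n/Ω = (1/2.0) × 0.6 × 70 × 0.75 × 25 = 393.8 kips.
Governing: weld metal.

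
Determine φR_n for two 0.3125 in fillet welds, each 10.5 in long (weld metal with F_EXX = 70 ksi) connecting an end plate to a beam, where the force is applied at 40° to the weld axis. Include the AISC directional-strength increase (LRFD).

φR_n ≈ 184 kips

t_e = 0.707 × 0.3125 = 0.2209 in; A_we = 0.2209 × 21 = 4.64 in².
Directional factor: 1.0 + 0.5 sin^1.5(40°) = 1.258.
F_nw = 0.6 × 70 × 1.258 = 52.82 ksi.
φR_n = 0.75 × 52.82 × 4.64 = 183.8 kips.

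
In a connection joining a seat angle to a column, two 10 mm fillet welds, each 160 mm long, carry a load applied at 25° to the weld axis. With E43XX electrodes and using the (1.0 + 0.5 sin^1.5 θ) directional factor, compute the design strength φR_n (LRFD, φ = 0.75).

E43XX → F_EXX = 430 MPa.
t_e = 0.707 × 10 = 7.07 mm; A_we = 7.07 × 320 = 2262 mm².
Directional factor: 1.0 + 0.5 sin^1.5(25°) = 1.137.
F_nw = 0.6 × 430 × 1.137 = 293.4 MPa.
φR_n = 0.75 × 293.4 × 2262 × 10⁻³ = 497.9 kN.

φR_n ≈ 498 kN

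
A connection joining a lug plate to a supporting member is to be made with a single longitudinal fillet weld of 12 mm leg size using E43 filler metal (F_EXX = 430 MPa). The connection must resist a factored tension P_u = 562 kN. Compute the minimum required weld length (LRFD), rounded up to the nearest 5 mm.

L = 345 mm

Throat t_e = 0.707 × 12 = 8.484 mm.
φr_n = 0.75 × 0.6 × 430 × 8.484 × 10⁻³ = 1.642 kN/mm.
L_req = P_u / φr_n = 562 / 1.642 = 342.3 mm total.
Round up → use L = 345 mm.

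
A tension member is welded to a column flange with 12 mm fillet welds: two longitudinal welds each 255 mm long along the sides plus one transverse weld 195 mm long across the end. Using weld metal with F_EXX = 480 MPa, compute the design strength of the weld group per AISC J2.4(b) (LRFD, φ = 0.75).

t_e = 0.707 × 12 = 8.484 mm.
R_nwl = 0.6 × 480 × 8.484 × 510 × 10⁻³ = 1246 kN (longitudinal, 2 welds).
R_nwt = 0.6 × 480 × 8.484 × 195 × 10⁻³ = 476.5 kN (transverse, base value).
(i) R_nwl + R_nwt = 1723 kN; (ii) 0.85 R_nwl + 1.5 R_nwt = 1774 kN.
R_n = max = 1774 kN [governs: (ii)]; φR_n = 1330 kN.

φR_n ≈ 1330 kN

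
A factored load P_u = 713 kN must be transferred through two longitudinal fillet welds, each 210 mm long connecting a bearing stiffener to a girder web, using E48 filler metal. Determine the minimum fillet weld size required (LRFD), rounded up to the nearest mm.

E48XX → F_EXX = 480 MPa.
Total weld length L = 420 mm.
Required throat t_e = P_u / (φ × 0.6 F_EXX × L) = 713 / (0.75 × 0.6 × 480 × 420 × 10⁻³) = 7.859 mm.
Required leg w = t_e / 0.707 = 11.12 mm → use 12 mm.

w = 12 mm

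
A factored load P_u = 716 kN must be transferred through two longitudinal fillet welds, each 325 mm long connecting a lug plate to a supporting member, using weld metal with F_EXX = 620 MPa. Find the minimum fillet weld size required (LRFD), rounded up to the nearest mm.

Total weld length L = 650 mm.
Required throat t_e = P_u / (φ × 0.6 F_EXX × L) = 716 / (0.75 × 0.6 × 620 × 650 × 10⁻³) = 3.948 mm.
Required leg w = t_e / 0.707 = 5.584 mm → use 6 mm.

w = 6 mm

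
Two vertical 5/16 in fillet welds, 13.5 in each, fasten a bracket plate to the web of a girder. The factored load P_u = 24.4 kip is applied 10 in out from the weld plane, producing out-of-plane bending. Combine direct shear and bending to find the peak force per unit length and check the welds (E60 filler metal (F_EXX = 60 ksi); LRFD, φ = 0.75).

L_w = 2 × 13.5 = 27 in; section modulus (unit throat) S = 2 × L²/6 = 60.75 in².
Direct shear f_v = P/L_w = 24.4/27 = 0.9037 kip/in.
Moment M = P × e = 24.4 × 10 = 244 kip·in; bending f_b = M/S = 4.016 kip/in.
f_max = √(f_v² + f_b²) = √(0.9037² + 4.016²) = 4.117 kip/in.
φr_n = 0.75 × 0.6 × 60 × (0.707 × 0.3125) = 5.965 kip/in → adequate.

f_max ≈ 4.12 kip/in; adequate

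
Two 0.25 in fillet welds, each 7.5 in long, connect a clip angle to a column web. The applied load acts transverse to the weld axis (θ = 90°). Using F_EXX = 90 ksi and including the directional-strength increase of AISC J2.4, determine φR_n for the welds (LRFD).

t_e = 0.707 × 0.25 = 0.1767 in; A_we = 0.1767 × 15 = 2.651 in².
Directional factor: 1.0 + 0.5 sin^1.5(90°) = 1.5.
F_nw = 0.6 × 90 × 1.5 = 81 ksi.
φR_n = 0.75 × 81 × 2.651 = 161.1 kips.

φR_n ≈ 161 kips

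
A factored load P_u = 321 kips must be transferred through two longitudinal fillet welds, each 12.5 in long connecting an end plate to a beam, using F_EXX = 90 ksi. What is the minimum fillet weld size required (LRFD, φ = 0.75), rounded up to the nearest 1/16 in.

Total weld length L = 25 in.
Required throat t_e = P_u / (φ × 0.6 F_EXX × L) = 321 / (0.75 × 0.6 × 90 × 25) = 0.317 in.
Required leg w = t_e / 0.707 = 0.4484 in → use 1/2 in.

w = 1/2 in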